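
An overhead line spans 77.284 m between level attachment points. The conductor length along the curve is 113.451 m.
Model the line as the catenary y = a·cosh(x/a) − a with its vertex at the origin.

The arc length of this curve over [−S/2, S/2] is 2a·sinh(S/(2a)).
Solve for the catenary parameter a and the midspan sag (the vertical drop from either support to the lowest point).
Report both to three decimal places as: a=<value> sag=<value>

seed: a₀ = √(S³/(24(L−S))) = √(77.284³/(24·36.167)) = 23.060702
iter 1: u=1.675665  f(a)=+5.431e+00  f'(a)=-4.110e+00  a ← 23.060702 − (+5.431e+00/-4.110e+00) = 24.381867
iter 2: u=1.584866  f(a)=+5.017e-01  f'(a)=-3.383e+00  a ← 24.381867 − (+5.017e-01/-3.383e+00) = 24.530146
iter 3: u=1.575286  f(a)=+5.243e-03  f'(a)=-3.313e+00  a ← 24.530146 − (+5.243e-03/-3.313e+00) = 24.531728
iter 4: u=1.575185  f(a)=+5.859e-07  f'(a)=-3.312e+00  a ← 24.531728 − (+5.859e-07/-3.312e+00) = 24.531728
iter 5: u=1.575185  f(a)=+2.842e-14  f'(a)=-3.312e+00  a ← 24.531728 − (+2.842e-14/-3.312e+00) = 24.531728
converged: |Δa| < 1e-12 after 5 iterations
sag = a·(cosh(S/(2a)) − 1) = 24.531728·(cosh(1.575185) − 1) = 37.271087
T_max/T_min = cosh(S/(2a)) = 2.519301

a=24.532 sag=37.271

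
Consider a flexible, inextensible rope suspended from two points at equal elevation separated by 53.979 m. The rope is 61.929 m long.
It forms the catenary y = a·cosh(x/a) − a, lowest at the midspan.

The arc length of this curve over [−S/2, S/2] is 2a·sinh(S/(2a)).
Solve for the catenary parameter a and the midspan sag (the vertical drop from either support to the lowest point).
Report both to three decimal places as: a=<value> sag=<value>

a=29.325 sag=13.322

seed: a₀ = √(S³/(24(L−S))) = √(53.979³/(24·7.950)) = 28.710983
iter 1: u=0.940041  f(a)=+3.587e-01  f'(a)=-6.043e-01  a ← 28.710983 − (+3.587e-01/-6.043e-01) = 29.304632
iter 2: u=0.920998  f(a)=+1.143e-02  f'(a)=-5.664e-01  a ← 29.304632 − (+1.143e-02/-5.664e-01) = 29.324811
iter 3: u=0.920364  f(a)=+1.244e-05  f'(a)=-5.651e-01  a ← 29.324811 − (+1.244e-05/-5.651e-01) = 29.324833
iter 4: u=0.920363  f(a)=+1.479e-11  f'(a)=-5.651e-01  a ← 29.324833 − (+1.479e-11/-5.651e-01) = 29.324833
converged: |Δa| < 1e-12 after 4 iterations
sag = a·(cosh(S/(2a)) − 1) = 29.324833·(cosh(0.920363) − 1) = 13.321926
T_max/T_min = cosh(S/(2a)) = 1.454288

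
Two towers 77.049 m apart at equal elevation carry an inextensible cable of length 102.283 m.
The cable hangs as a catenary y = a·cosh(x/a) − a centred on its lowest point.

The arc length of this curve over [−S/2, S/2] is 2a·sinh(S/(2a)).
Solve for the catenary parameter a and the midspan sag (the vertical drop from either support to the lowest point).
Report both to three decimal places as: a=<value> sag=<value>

seed: a₀ = √(S³/(24(L−S))) = √(77.049³/(24·25.234)) = 27.482222
iter 1: u=1.401797  f(a)=+2.599e+00  f'(a)=-2.224e+00  a ← 27.482222 − (+2.599e+00/-2.224e+00) = 28.650871
iter 2: u=1.344619  f(a)=+1.749e-01  f'(a)=-1.933e+00  a ← 28.650871 − (+1.749e-01/-1.933e+00) = 28.741359
iter 3: u=1.340385  f(a)=+9.195e-04  f'(a)=-1.913e+00  a ← 28.741359 − (+9.195e-04/-1.913e+00) = 28.741840
iter 4: u=1.340363  f(a)=+2.570e-08  f'(a)=-1.913e+00  a ← 28.741840 − (+2.570e-08/-1.913e+00) = 28.741840
iter 5: u=1.340363  f(a)=+2.842e-14  f'(a)=-1.913e+00  a ← 28.741840 − (+2.842e-14/-1.913e+00) = 28.741840
converged: |Δa| < 1e-12 after 5 iterations
sag = a·(cosh(S/(2a)) − 1) = 28.741840·(cosh(1.340363) − 1) = 29.922855
T_max/T_min = cosh(S/(2a)) = 2.041090

a=28.742 sag=29.923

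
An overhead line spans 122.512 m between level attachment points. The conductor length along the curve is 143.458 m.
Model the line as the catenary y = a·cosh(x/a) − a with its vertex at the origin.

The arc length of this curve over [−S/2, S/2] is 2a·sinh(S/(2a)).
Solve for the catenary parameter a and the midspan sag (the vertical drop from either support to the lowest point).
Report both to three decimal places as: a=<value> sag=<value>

a=61.974 sag=32.820

seed: a₀ = √(S³/(24(L−S))) = √(122.512³/(24·20.946)) = 60.479999
iter 1: u=1.012831  f(a)=+1.101e+00  f'(a)=-7.664e-01  a ← 60.479999 − (+1.101e+00/-7.664e-01) = 61.916603
iter 2: u=0.989331  f(a)=+4.045e-02  f'(a)=-7.110e-01  a ← 61.916603 − (+4.045e-02/-7.110e-01) = 61.973493
iter 3: u=0.988423  f(a)=+5.921e-05  f'(a)=-7.089e-01  a ← 61.973493 − (+5.921e-05/-7.089e-01) = 61.973577
iter 4: u=0.988421  f(a)=+1.273e-10  f'(a)=-7.089e-01  a ← 61.973577 − (+1.273e-10/-7.089e-01) = 61.973577
iter 5: u=0.988421  f(a)=+0.000e+00  f'(a)=-7.089e-01  a ← 61.973577 − (+0.000e+00/-7.089e-01) = 61.973577
converged: |Δa| < 1e-12 after 5 iterations
sag = a·(cosh(S/(2a)) − 1) = 61.973577·(cosh(0.988421) − 1) = 32.819744
T_max/T_min = cosh(S/(2a)) = 1.529576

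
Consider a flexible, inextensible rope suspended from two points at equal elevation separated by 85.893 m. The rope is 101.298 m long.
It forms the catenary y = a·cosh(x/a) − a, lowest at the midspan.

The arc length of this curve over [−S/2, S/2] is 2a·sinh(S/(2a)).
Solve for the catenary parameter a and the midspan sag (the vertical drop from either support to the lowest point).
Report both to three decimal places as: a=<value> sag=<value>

a=42.471 sag=23.628

seed: a₀ = √(S³/(24(L−S))) = √(85.893³/(24·15.405)) = 41.399985
iter 1: u=1.037355  f(a)=+8.504e-01  f'(a)=-8.274e-01  a ← 41.399985 − (+8.504e-01/-8.274e-01) = 42.427784
iter 2: u=1.012226  f(a)=+3.270e-02  f'(a)=-7.649e-01  a ← 42.427784 − (+3.270e-02/-7.649e-01) = 42.470533
iter 3: u=1.011207  f(a)=+5.263e-05  f'(a)=-7.624e-01  a ← 42.470533 − (+5.263e-05/-7.624e-01) = 42.470602
iter 4: u=1.011205  f(a)=+1.368e-10  f'(a)=-7.624e-01  a ← 42.470602 − (+1.368e-10/-7.624e-01) = 42.470602
iter 5: u=1.011205  f(a)=-1.421e-14  f'(a)=-7.624e-01  a ← 42.470602 − (-1.421e-14/-7.624e-01) = 42.470602
converged: |Δa| < 1e-12 after 5 iterations
sag = a·(cosh(S/(2a)) − 1) = 42.470602·(cosh(1.011205) − 1) = 23.628363
T_max/T_min = cosh(S/(2a)) = 1.556346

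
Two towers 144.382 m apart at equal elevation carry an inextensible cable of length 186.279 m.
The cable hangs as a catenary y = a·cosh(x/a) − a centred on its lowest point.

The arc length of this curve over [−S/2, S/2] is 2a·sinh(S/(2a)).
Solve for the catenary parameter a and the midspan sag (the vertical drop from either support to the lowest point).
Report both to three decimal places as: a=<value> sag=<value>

seed: a₀ = √(S³/(24(L−S))) = √(144.382³/(24·41.897)) = 54.710728
iter 1: u=1.319504  f(a)=+3.802e+00  f'(a)=-1.815e+00  a ← 54.710728 − (+3.802e+00/-1.815e+00) = 56.805194
iter 2: u=1.270852  f(a)=+2.292e-01  f'(a)=-1.602e+00  a ← 56.805194 − (+2.292e-01/-1.602e+00) = 56.948251
iter 3: u=1.267660  f(a)=+9.516e-04  f'(a)=-1.589e+00  a ← 56.948251 − (+9.516e-04/-1.589e+00) = 56.948850
iter 4: u=1.267646  f(a)=+1.655e-08  f'(a)=-1.589e+00  a ← 56.948850 − (+1.655e-08/-1.589e+00) = 56.948850
iter 5: u=1.267646  f(a)=+2.842e-14  f'(a)=-1.589e+00  a ← 56.948850 − (+2.842e-14/-1.589e+00) = 56.948850
converged: |Δa| < 1e-12 after 5 iterations
sag = a·(cosh(S/(2a)) − 1) = 56.948850·(cosh(1.267646) − 1) = 52.221375
T_max/T_min = cosh(S/(2a)) = 1.916987

a=56.949 sag=52.221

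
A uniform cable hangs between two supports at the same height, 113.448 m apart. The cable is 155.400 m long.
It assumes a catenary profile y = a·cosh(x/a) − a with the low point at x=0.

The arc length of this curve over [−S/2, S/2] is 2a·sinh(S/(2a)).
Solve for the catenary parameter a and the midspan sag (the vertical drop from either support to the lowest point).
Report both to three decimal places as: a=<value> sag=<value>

a=40.036 sag=47.372

seed: a₀ = √(S³/(24(L−S))) = √(113.448³/(24·41.952)) = 38.081435
iter 1: u=1.489545  f(a)=+4.908e+00  f'(a)=-2.732e+00  a ← 38.081435 − (+4.908e+00/-2.732e+00) = 39.877457
iter 2: u=1.422458  f(a)=+3.685e-01  f'(a)=-2.336e+00  a ← 39.877457 − (+3.685e-01/-2.336e+00) = 40.035214
iter 3: u=1.416853  f(a)=+2.451e-03  f'(a)=-2.305e+00  a ← 40.035214 − (+2.451e-03/-2.305e+00) = 40.036277
iter 4: u=1.416815  f(a)=+1.101e-07  f'(a)=-2.305e+00  a ← 40.036277 − (+1.101e-07/-2.305e+00) = 40.036277
iter 5: u=1.416815  f(a)=-2.842e-14  f'(a)=-2.305e+00  a ← 40.036277 − (-2.842e-14/-2.305e+00) = 40.036277
converged: |Δa| < 1e-12 after 5 iterations
sag = a·(cosh(S/(2a)) − 1) = 40.036277·(cosh(1.416815) − 1) = 47.371923
T_max/T_min = cosh(S/(2a)) = 2.183225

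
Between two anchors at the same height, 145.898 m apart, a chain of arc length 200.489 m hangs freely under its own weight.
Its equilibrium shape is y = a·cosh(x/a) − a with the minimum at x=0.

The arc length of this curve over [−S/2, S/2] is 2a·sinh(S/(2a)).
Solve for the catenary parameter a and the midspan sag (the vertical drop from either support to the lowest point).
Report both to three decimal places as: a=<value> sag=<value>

a=51.213 sag=61.356

seed: a₀ = √(S³/(24(L−S))) = √(145.898³/(24·54.591)) = 48.686422
iter 1: u=1.498344  f(a)=+6.466e+00  f'(a)=-2.788e+00  a ← 48.686422 − (+6.466e+00/-2.788e+00) = 51.005529
iter 2: u=1.430217  f(a)=+4.907e-01  f'(a)=-2.380e+00  a ← 51.005529 − (+4.907e-01/-2.380e+00) = 51.211742
iter 3: u=1.424458  f(a)=+3.339e-03  f'(a)=-2.347e+00  a ← 51.211742 − (+3.339e-03/-2.347e+00) = 51.213164
iter 4: u=1.424419  f(a)=+1.569e-07  f'(a)=-2.347e+00  a ← 51.213164 − (+1.569e-07/-2.347e+00) = 51.213164
iter 5: u=1.424419  f(a)=+0.000e+00  f'(a)=-2.347e+00  a ← 51.213164 − (+0.000e+00/-2.347e+00) = 51.213164
converged: |Δa| < 1e-12 after 5 iterations
sag = a·(cosh(S/(2a)) − 1) = 51.213164·(cosh(1.424419) − 1) = 61.355695
T_max/T_min = cosh(S/(2a)) = 2.198045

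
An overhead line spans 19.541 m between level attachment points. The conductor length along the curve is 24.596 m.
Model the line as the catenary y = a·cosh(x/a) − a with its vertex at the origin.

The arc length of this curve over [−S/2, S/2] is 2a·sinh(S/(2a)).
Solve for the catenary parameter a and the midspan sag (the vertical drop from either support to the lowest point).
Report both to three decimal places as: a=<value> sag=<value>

a=8.130 sag=6.612

seed: a₀ = √(S³/(24(L−S))) = √(19.541³/(24·5.055)) = 7.842490
iter 1: u=1.245842  f(a)=+4.071e-01  f'(a)=-1.501e+00  a ← 7.842490 − (+4.071e-01/-1.501e+00) = 8.113784
iter 2: u=1.204185  f(a)=+2.208e-02  f'(a)=-1.342e+00  a ← 8.113784 − (+2.208e-02/-1.342e+00) = 8.130237
iter 3: u=1.201748  f(a)=+7.318e-05  f'(a)=-1.333e+00  a ← 8.130237 − (+7.318e-05/-1.333e+00) = 8.130292
iter 4: u=1.201740  f(a)=+8.098e-10  f'(a)=-1.333e+00  a ← 8.130292 − (+8.098e-10/-1.333e+00) = 8.130292
iter 5: u=1.201740  f(a)=-7.105e-15  f'(a)=-1.333e+00  a ← 8.130292 − (-7.105e-15/-1.333e+00) = 8.130292
converged: |Δa| < 1e-12 after 5 iterations
sag = a·(cosh(S/(2a)) − 1) = 8.130292·(cosh(1.201740) − 1) = 6.612247
T_max/T_min = cosh(S/(2a)) = 1.813285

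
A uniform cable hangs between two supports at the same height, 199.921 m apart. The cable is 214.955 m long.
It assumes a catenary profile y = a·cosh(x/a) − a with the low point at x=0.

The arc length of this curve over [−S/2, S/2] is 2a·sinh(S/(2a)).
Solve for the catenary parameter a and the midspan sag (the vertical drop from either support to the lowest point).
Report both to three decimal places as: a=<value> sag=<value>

seed: a₀ = √(S³/(24(L−S))) = √(199.921³/(24·15.034)) = 148.814322
iter 1: u=0.671713  f(a)=+3.428e-01  f'(a)=-2.113e-01  a ← 148.814322 − (+3.428e-01/-2.113e-01) = 150.436697
iter 2: u=0.664469  f(a)=+5.687e-03  f'(a)=-2.044e-01  a ← 150.436697 − (+5.687e-03/-2.044e-01) = 150.464526
iter 3: u=0.664346  f(a)=+1.624e-06  f'(a)=-2.042e-01  a ← 150.464526 − (+1.624e-06/-2.042e-01) = 150.464534
iter 4: u=0.664346  f(a)=+1.421e-13  f'(a)=-2.042e-01  a ← 150.464534 − (+1.421e-13/-2.042e-01) = 150.464534
converged: |Δa| < 1e-12 after 4 iterations
sag = a·(cosh(S/(2a)) − 1) = 150.464534·(cosh(0.664346) − 1) = 34.443522
T_max/T_min = cosh(S/(2a)) = 1.228915

a=150.465 sag=34.444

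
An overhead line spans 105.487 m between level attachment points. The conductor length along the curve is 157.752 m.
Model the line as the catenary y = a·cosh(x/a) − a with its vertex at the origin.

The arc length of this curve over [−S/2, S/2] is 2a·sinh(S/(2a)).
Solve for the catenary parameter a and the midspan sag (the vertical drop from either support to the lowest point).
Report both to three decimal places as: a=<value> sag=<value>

a=32.646 sag=52.719

seed: a₀ = √(S³/(24(L−S))) = √(105.487³/(24·52.265)) = 30.590552
iter 1: u=1.724176  f(a)=+8.342e+00  f'(a)=-4.547e+00  a ← 30.590552 − (+8.342e+00/-4.547e+00) = 32.425177
iter 2: u=1.626622  f(a)=+8.094e-01  f'(a)=-3.704e+00  a ← 32.425177 − (+8.094e-01/-3.704e+00) = 32.643700
iter 3: u=1.615733  f(a)=+9.427e-03  f'(a)=-3.618e+00  a ← 32.643700 − (+9.427e-03/-3.618e+00) = 32.646306
iter 4: u=1.615604  f(a)=+1.312e-06  f'(a)=-3.617e+00  a ← 32.646306 − (+1.312e-06/-3.617e+00) = 32.646306
iter 5: u=1.615604  f(a)=+2.842e-14  f'(a)=-3.617e+00  a ← 32.646306 − (+2.842e-14/-3.617e+00) = 32.646306
converged: |Δa| < 1e-12 after 5 iterations
sag = a·(cosh(S/(2a)) − 1) = 32.646306·(cosh(1.615604) − 1) = 52.718819
T_max/T_min = cosh(S/(2a)) = 2.614848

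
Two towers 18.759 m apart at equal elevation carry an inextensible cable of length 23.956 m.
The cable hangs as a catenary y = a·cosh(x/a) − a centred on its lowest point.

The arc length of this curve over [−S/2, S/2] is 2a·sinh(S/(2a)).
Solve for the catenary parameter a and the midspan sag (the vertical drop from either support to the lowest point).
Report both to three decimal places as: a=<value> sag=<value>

a=7.560 sag=6.604

seed: a₀ = √(S³/(24(L−S))) = √(18.759³/(24·5.197)) = 7.274992
iter 1: u=1.289280  f(a)=+4.494e-01  f'(a)=-1.681e+00  a ← 7.274992 − (+4.494e-01/-1.681e+00) = 7.542389
iter 2: u=1.243572  f(a)=+2.597e-02  f'(a)=-1.492e+00  a ← 7.542389 − (+2.597e-02/-1.492e+00) = 7.559797
iter 3: u=1.240708  f(a)=+9.845e-05  f'(a)=-1.480e+00  a ← 7.559797 − (+9.845e-05/-1.480e+00) = 7.559864
iter 4: u=1.240697  f(a)=+1.427e-09  f'(a)=-1.480e+00  a ← 7.559864 − (+1.427e-09/-1.480e+00) = 7.559864
iter 5: u=1.240697  f(a)=-3.553e-15  f'(a)=-1.480e+00  a ← 7.559864 − (-3.553e-15/-1.480e+00) = 7.559864
converged: |Δa| < 1e-12 after 5 iterations
sag = a·(cosh(S/(2a)) − 1) = 7.559864·(cosh(1.240697) − 1) = 6.604317
T_max/T_min = cosh(S/(2a)) = 1.873603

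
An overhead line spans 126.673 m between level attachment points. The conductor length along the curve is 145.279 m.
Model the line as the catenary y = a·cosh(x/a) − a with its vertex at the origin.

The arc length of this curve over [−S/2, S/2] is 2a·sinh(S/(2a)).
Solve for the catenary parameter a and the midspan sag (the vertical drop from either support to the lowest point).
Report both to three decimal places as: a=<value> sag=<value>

a=68.906 sag=31.217

seed: a₀ = √(S³/(24(L−S))) = √(126.673³/(24·18.606)) = 67.467397
iter 1: u=0.938772  f(a)=+8.373e-01  f'(a)=-6.017e-01  a ← 67.467397 − (+8.373e-01/-6.017e-01) = 68.858882
iter 2: u=0.919801  f(a)=+2.660e-02  f'(a)=-5.640e-01  a ← 68.858882 − (+2.660e-02/-5.640e-01) = 68.906050
iter 3: u=0.919172  f(a)=+2.881e-05  f'(a)=-5.628e-01  a ← 68.906050 − (+2.881e-05/-5.628e-01) = 68.906101
iter 4: u=0.919171  f(a)=+3.391e-11  f'(a)=-5.628e-01  a ← 68.906101 − (+3.391e-11/-5.628e-01) = 68.906101
converged: |Δa| < 1e-12 after 4 iterations
sag = a·(cosh(S/(2a)) − 1) = 68.906101·(cosh(0.919171) − 1) = 31.216562
T_max/T_min = cosh(S/(2a)) = 1.453030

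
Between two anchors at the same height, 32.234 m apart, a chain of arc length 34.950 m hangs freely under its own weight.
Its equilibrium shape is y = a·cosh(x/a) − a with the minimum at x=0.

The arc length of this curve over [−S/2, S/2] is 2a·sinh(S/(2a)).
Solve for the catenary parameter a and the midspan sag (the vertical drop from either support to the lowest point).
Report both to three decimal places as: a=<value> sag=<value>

a=22.948 sag=5.896

seed: a₀ = √(S³/(24(L−S))) = √(32.234³/(24·2.716)) = 22.667353
iter 1: u=0.711023  f(a)=+6.949e-02  f'(a)=-2.520e-01  a ← 22.667353 − (+6.949e-02/-2.520e-01) = 22.943119
iter 2: u=0.702476  f(a)=+1.288e-03  f'(a)=-2.427e-01  a ← 22.943119 − (+1.288e-03/-2.427e-01) = 22.948427
iter 3: u=0.702314  f(a)=+4.615e-07  f'(a)=-2.425e-01  a ← 22.948427 − (+4.615e-07/-2.425e-01) = 22.948429
iter 4: u=0.702314  f(a)=+6.395e-14  f'(a)=-2.425e-01  a ← 22.948429 − (+6.395e-14/-2.425e-01) = 22.948429
converged: |Δa| < 1e-12 after 4 iterations
sag = a·(cosh(S/(2a)) − 1) = 22.948429·(cosh(0.702314) − 1) = 5.896086
T_max/T_min = cosh(S/(2a)) = 1.256928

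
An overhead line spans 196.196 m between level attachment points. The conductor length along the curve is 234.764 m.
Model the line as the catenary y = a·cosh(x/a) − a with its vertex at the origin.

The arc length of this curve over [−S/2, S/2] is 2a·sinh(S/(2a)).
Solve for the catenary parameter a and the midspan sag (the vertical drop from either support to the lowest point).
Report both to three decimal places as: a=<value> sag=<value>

a=92.878 sag=56.805

seed: a₀ = √(S³/(24(L−S))) = √(196.196³/(24·38.568)) = 90.326679
iter 1: u=1.086036  f(a)=+2.339e+00  f'(a)=-9.590e-01  a ← 90.326679 − (+2.339e+00/-9.590e-01) = 92.766056
iter 2: u=1.057477  f(a)=+9.812e-02  f'(a)=-8.801e-01  a ← 92.766056 − (+9.812e-02/-8.801e-01) = 92.877541
iter 3: u=1.056208  f(a)=+1.893e-04  f'(a)=-8.767e-01  a ← 92.877541 − (+1.893e-04/-8.767e-01) = 92.877757
iter 4: u=1.056206  f(a)=+7.080e-10  f'(a)=-8.767e-01  a ← 92.877757 − (+7.080e-10/-8.767e-01) = 92.877757
iter 5: u=1.056206  f(a)=+0.000e+00  f'(a)=-8.767e-01  a ← 92.877757 − (+0.000e+00/-8.767e-01) = 92.877757
converged: |Δa| < 1e-12 after 5 iterations
sag = a·(cosh(S/(2a)) − 1) = 92.877757·(cosh(1.056206) − 1) = 56.804612
T_max/T_min = cosh(S/(2a)) = 1.611606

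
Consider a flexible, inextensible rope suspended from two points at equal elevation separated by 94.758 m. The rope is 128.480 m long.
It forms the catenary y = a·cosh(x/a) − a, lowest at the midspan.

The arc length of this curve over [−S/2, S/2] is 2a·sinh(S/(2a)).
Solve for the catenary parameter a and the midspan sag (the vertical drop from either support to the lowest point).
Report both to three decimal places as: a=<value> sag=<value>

a=34.030 sag=38.667

seed: a₀ = √(S³/(24(L−S))) = √(94.758³/(24·33.722)) = 32.423623
iter 1: u=1.461249  f(a)=+3.789e+00  f'(a)=-2.559e+00  a ← 32.423623 − (+3.789e+00/-2.559e+00) = 33.903928
iter 2: u=1.397449  f(a)=+2.749e-01  f'(a)=-2.200e+00  a ← 33.903928 − (+2.749e-01/-2.200e+00) = 34.028872
iter 3: u=1.392318  f(a)=+1.698e-03  f'(a)=-2.173e+00  a ← 34.028872 − (+1.698e-03/-2.173e+00) = 34.029653
iter 4: u=1.392286  f(a)=+6.564e-08  f'(a)=-2.173e+00  a ← 34.029653 − (+6.564e-08/-2.173e+00) = 34.029653
iter 5: u=1.392286  f(a)=+0.000e+00  f'(a)=-2.173e+00  a ← 34.029653 − (+0.000e+00/-2.173e+00) = 34.029653
converged: |Δa| < 1e-12 after 5 iterations
sag = a·(cosh(S/(2a)) − 1) = 34.029653·(cosh(1.392286) − 1) = 38.666941
T_max/T_min = cosh(S/(2a)) = 2.136272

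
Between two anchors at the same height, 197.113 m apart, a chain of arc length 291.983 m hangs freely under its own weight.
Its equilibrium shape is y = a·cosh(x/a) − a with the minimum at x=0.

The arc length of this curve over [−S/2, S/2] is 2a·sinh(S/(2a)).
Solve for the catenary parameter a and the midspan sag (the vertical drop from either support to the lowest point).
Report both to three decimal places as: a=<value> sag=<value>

seed: a₀ = √(S³/(24(L−S))) = √(197.113³/(24·94.870)) = 57.996640
iter 1: u=1.699348  f(a)=+1.468e+01  f'(a)=-4.319e+00  a ← 57.996640 − (+1.468e+01/-4.319e+00) = 61.395187
iter 2: u=1.605281  f(a)=+1.389e+00  f'(a)=-3.537e+00  a ← 61.395187 − (+1.389e+00/-3.537e+00) = 61.787937
iter 3: u=1.595077  f(a)=+1.531e-02  f'(a)=-3.459e+00  a ← 61.787937 − (+1.531e-02/-3.459e+00) = 61.792363
iter 4: u=1.594962  f(a)=+1.906e-06  f'(a)=-3.459e+00  a ← 61.792363 − (+1.906e-06/-3.459e+00) = 61.792364
iter 5: u=1.594962  f(a)=-1.137e-13  f'(a)=-3.459e+00  a ← 61.792364 − (-1.137e-13/-3.459e+00) = 61.792364
converged: |Δa| < 1e-12 after 5 iterations
sag = a·(cosh(S/(2a)) − 1) = 61.792364·(cosh(1.594962) − 1) = 96.737805
T_max/T_min = cosh(S/(2a)) = 2.565530

a=61.792 sag=96.738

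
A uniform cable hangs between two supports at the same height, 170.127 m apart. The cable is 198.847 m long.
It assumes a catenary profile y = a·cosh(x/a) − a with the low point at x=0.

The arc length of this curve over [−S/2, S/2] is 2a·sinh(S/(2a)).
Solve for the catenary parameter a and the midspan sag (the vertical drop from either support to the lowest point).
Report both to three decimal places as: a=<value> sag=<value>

a=86.582 sag=45.257

seed: a₀ = √(S³/(24(L−S))) = √(170.127³/(24·28.720)) = 84.520494
iter 1: u=1.006425  f(a)=+1.490e+00  f'(a)=-7.510e-01  a ← 84.520494 − (+1.490e+00/-7.510e-01) = 86.504705
iter 2: u=0.983340  f(a)=+5.409e-02  f'(a)=-6.973e-01  a ← 86.504705 − (+5.409e-02/-6.973e-01) = 86.582266
iter 3: u=0.982459  f(a)=+7.721e-05  f'(a)=-6.954e-01  a ← 86.582266 − (+7.721e-05/-6.954e-01) = 86.582377
iter 4: u=0.982457  f(a)=+1.578e-10  f'(a)=-6.954e-01  a ← 86.582377 − (+1.578e-10/-6.954e-01) = 86.582377
iter 5: u=0.982457  f(a)=+2.842e-14  f'(a)=-6.954e-01  a ← 86.582377 − (+2.842e-14/-6.954e-01) = 86.582377
converged: |Δa| < 1e-12 after 5 iterations
sag = a·(cosh(S/(2a)) − 1) = 86.582377·(cosh(0.982457) − 1) = 45.256693
T_max/T_min = cosh(S/(2a)) = 1.522701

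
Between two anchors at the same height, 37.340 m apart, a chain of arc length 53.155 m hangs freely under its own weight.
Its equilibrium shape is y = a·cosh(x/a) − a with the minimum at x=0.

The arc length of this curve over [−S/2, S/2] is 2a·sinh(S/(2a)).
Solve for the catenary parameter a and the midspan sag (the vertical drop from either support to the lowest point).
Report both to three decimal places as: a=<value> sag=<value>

seed: a₀ = √(S³/(24(L−S))) = √(37.340³/(24·15.815)) = 11.711735
iter 1: u=1.594128  f(a)=+2.135e+00  f'(a)=-3.452e+00  a ← 11.711735 − (+2.135e+00/-3.452e+00) = 12.330293
iter 2: u=1.514157  f(a)=+1.808e-01  f'(a)=-2.890e+00  a ← 12.330293 − (+1.808e-01/-2.890e+00) = 12.392864
iter 3: u=1.506512  f(a)=+1.562e-03  f'(a)=-2.841e+00  a ← 12.392864 − (+1.562e-03/-2.841e+00) = 12.393414
iter 4: u=1.506445  f(a)=+1.188e-07  f'(a)=-2.840e+00  a ← 12.393414 − (+1.188e-07/-2.840e+00) = 12.393414
iter 5: u=1.506445  f(a)=-1.421e-14  f'(a)=-2.840e+00  a ← 12.393414 − (-1.421e-14/-2.840e+00) = 12.393414
converged: |Δa| < 1e-12 after 5 iterations
sag = a·(cosh(S/(2a)) − 1) = 12.393414·(cosh(1.506445) − 1) = 16.931665
T_max/T_min = cosh(S/(2a)) = 2.366182

a=12.393 sag=16.932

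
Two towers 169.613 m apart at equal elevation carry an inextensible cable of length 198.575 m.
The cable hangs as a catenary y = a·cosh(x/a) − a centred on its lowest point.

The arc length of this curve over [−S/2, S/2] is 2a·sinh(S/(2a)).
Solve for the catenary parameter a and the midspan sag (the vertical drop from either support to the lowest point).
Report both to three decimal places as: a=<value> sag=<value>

a=85.852 sag=45.406

seed: a₀ = √(S³/(24(L−S))) = √(169.613³/(24·28.962)) = 83.785489
iter 1: u=1.012186  f(a)=+1.520e+00  f'(a)=-7.648e-01  a ← 83.785489 − (+1.520e+00/-7.648e-01) = 85.773334
iter 2: u=0.988728  f(a)=+5.579e-02  f'(a)=-7.096e-01  a ← 85.773334 − (+5.579e-02/-7.096e-01) = 85.851952
iter 3: u=0.987823  f(a)=+8.146e-05  f'(a)=-7.075e-01  a ← 85.851952 − (+8.146e-05/-7.075e-01) = 85.852067
iter 4: u=0.987821  f(a)=+1.742e-10  f'(a)=-7.075e-01  a ← 85.852067 − (+1.742e-10/-7.075e-01) = 85.852067
iter 5: u=0.987821  f(a)=-2.842e-14  f'(a)=-7.075e-01  a ← 85.852067 − (-2.842e-14/-7.075e-01) = 85.852067
converged: |Δa| < 1e-12 after 5 iterations
sag = a·(cosh(S/(2a)) − 1) = 85.852067·(cosh(0.987821) − 1) = 45.405638
T_max/T_min = cosh(S/(2a)) = 1.528882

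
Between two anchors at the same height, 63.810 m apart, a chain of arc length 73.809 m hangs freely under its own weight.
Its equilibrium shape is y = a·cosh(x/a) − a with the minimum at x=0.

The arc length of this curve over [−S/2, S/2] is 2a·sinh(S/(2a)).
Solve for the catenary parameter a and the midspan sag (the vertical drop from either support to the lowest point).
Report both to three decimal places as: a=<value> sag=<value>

seed: a₀ = √(S³/(24(L−S))) = √(63.810³/(24·9.999)) = 32.904039
iter 1: u=0.969638  f(a)=+4.807e-01  f'(a)=-6.669e-01  a ← 32.904039 − (+4.807e-01/-6.669e-01) = 33.624897
iter 2: u=0.948850  f(a)=+1.625e-02  f'(a)=-6.225e-01  a ← 33.624897 − (+1.625e-02/-6.225e-01) = 33.651005
iter 3: u=0.948114  f(a)=+2.001e-05  f'(a)=-6.209e-01  a ← 33.651005 − (+2.001e-05/-6.209e-01) = 33.651037
iter 4: u=0.948113  f(a)=+3.045e-11  f'(a)=-6.209e-01  a ← 33.651037 − (+3.045e-11/-6.209e-01) = 33.651037
iter 5: u=0.948113  f(a)=-1.421e-14  f'(a)=-6.209e-01  a ← 33.651037 − (-1.421e-14/-6.209e-01) = 33.651037
converged: |Δa| < 1e-12 after 5 iterations
sag = a·(cosh(S/(2a)) − 1) = 33.651037·(cosh(0.948113) − 1) = 16.292275
T_max/T_min = cosh(S/(2a)) = 1.484154

a=33.651 sag=16.292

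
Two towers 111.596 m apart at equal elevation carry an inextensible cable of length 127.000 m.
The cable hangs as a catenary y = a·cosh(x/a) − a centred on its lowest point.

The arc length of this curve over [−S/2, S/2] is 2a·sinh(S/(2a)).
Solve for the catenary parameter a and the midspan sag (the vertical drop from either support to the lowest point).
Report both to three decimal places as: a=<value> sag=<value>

seed: a₀ = √(S³/(24(L−S))) = √(111.596³/(24·15.404)) = 61.312718
iter 1: u=0.910056  f(a)=+6.506e-01  f'(a)=-5.453e-01  a ← 61.312718 − (+6.506e-01/-5.453e-01) = 62.505748
iter 2: u=0.892686  f(a)=+1.947e-02  f'(a)=-5.131e-01  a ← 62.505748 − (+1.947e-02/-5.131e-01) = 62.543701
iter 3: u=0.892144  f(a)=+1.864e-05  f'(a)=-5.121e-01  a ← 62.543701 − (+1.864e-05/-5.121e-01) = 62.543738
iter 4: u=0.892144  f(a)=+1.712e-11  f'(a)=-5.121e-01  a ← 62.543738 − (+1.712e-11/-5.121e-01) = 62.543738
converged: |Δa| < 1e-12 after 4 iterations
sag = a·(cosh(S/(2a)) − 1) = 62.543738·(cosh(0.892144) − 1) = 26.585209
T_max/T_min = cosh(S/(2a)) = 1.425066

a=62.544 sag=26.585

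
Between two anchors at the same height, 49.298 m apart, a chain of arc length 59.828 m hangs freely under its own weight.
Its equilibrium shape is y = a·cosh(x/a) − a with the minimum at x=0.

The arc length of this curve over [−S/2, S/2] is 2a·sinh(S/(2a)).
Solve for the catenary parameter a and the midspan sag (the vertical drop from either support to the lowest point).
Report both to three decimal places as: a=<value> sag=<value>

seed: a₀ = √(S³/(24(L−S))) = √(49.298³/(24·10.530)) = 21.773294
iter 1: u=1.132075  f(a)=+6.957e-01  f'(a)=-1.097e+00  a ← 21.773294 − (+6.957e-01/-1.097e+00) = 22.407490
iter 2: u=1.100034  f(a)=+3.155e-02  f'(a)=-9.995e-01  a ← 22.407490 − (+3.155e-02/-9.995e-01) = 22.439059
iter 3: u=1.098486  f(a)=+7.174e-05  f'(a)=-9.950e-01  a ← 22.439059 − (+7.174e-05/-9.950e-01) = 22.439131
iter 4: u=1.098483  f(a)=+3.727e-10  f'(a)=-9.950e-01  a ← 22.439131 − (+3.727e-10/-9.950e-01) = 22.439131
iter 5: u=1.098483  f(a)=-1.421e-14  f'(a)=-9.950e-01  a ← 22.439131 − (-1.421e-14/-9.950e-01) = 22.439131
converged: |Δa| < 1e-12 after 5 iterations
sag = a·(cosh(S/(2a)) − 1) = 22.439131·(cosh(1.098483) − 1) = 14.955548
T_max/T_min = cosh(S/(2a)) = 1.666494

a=22.439 sag=14.956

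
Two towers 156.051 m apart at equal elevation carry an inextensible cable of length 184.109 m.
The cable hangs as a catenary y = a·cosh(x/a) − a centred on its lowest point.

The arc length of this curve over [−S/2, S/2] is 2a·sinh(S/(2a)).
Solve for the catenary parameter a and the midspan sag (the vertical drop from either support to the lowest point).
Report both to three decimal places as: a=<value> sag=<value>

seed: a₀ = √(S³/(24(L−S))) = √(156.051³/(24·28.058)) = 75.121778
iter 1: u=1.038654  f(a)=+1.553e+00  f'(a)=-8.308e-01  a ← 75.121778 − (+1.553e+00/-8.308e-01) = 76.991057
iter 2: u=1.013436  f(a)=+5.985e-02  f'(a)=-7.678e-01  a ← 76.991057 − (+5.985e-02/-7.678e-01) = 77.069006
iter 3: u=1.012411  f(a)=+9.680e-05  f'(a)=-7.654e-01  a ← 77.069006 − (+9.680e-05/-7.654e-01) = 77.069133
iter 4: u=1.012409  f(a)=+2.541e-10  f'(a)=-7.653e-01  a ← 77.069133 − (+2.541e-10/-7.653e-01) = 77.069133
iter 5: u=1.012409  f(a)=+0.000e+00  f'(a)=-7.653e-01  a ← 77.069133 − (+0.000e+00/-7.653e-01) = 77.069133
converged: |Δa| < 1e-12 after 5 iterations
sag = a·(cosh(S/(2a)) − 1) = 77.069133·(cosh(1.012409) − 1) = 42.987863
T_max/T_min = cosh(S/(2a)) = 1.557783

a=77.069 sag=42.988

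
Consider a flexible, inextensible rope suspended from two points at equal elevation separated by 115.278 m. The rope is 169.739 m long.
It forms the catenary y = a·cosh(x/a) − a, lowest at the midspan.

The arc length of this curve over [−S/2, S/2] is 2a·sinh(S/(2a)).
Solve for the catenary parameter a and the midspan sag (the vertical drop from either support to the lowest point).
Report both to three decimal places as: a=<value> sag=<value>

a=36.438 sag=55.923

seed: a₀ = √(S³/(24(L−S))) = √(115.278³/(24·54.461)) = 34.235070
iter 1: u=1.683624  f(a)=+8.261e+00  f'(a)=-4.180e+00  a ← 34.235070 − (+8.261e+00/-4.180e+00) = 36.211465
iter 2: u=1.591733  f(a)=+7.694e-01  f'(a)=-3.434e+00  a ← 36.211465 − (+7.694e-01/-3.434e+00) = 36.435483
iter 3: u=1.581947  f(a)=+8.187e-03  f'(a)=-3.362e+00  a ← 36.435483 − (+8.187e-03/-3.362e+00) = 36.437918
iter 4: u=1.581841  f(a)=+9.488e-07  f'(a)=-3.361e+00  a ← 36.437918 − (+9.488e-07/-3.361e+00) = 36.437918
iter 5: u=1.581841  f(a)=+5.684e-14  f'(a)=-3.361e+00  a ← 36.437918 − (+5.684e-14/-3.361e+00) = 36.437918
converged: |Δa| < 1e-12 after 5 iterations
sag = a·(cosh(S/(2a)) − 1) = 36.437918·(cosh(1.581841) − 1) = 55.923080
T_max/T_min = cosh(S/(2a)) = 2.534750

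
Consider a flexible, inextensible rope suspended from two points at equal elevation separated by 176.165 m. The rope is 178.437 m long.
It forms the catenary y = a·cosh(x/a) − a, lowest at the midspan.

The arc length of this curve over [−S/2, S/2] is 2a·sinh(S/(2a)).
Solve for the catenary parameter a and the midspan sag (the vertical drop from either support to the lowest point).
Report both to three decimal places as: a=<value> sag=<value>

seed: a₀ = √(S³/(24(L−S))) = √(176.165³/(24·2.272)) = 316.642830
iter 1: u=0.278176  f(a)=+8.807e-03  f'(a)=-1.446e-02  a ← 316.642830 − (+8.807e-03/-1.446e-02) = 317.251795
iter 2: u=0.277642  f(a)=+2.547e-05  f'(a)=-1.438e-02  a ← 317.251795 − (+2.547e-05/-1.438e-02) = 317.253567
iter 3: u=0.277641  f(a)=+2.144e-10  f'(a)=-1.438e-02  a ← 317.253567 − (+2.144e-10/-1.438e-02) = 317.253567
iter 4: u=0.277641  f(a)=+0.000e+00  f'(a)=-1.438e-02  a ← 317.253567 − (+0.000e+00/-1.438e-02) = 317.253567
converged: |Δa| < 1e-12 after 4 iterations
sag = a·(cosh(S/(2a)) − 1) = 317.253567·(cosh(0.277641) − 1) = 12.306392
T_max/T_min = cosh(S/(2a)) = 1.038790

a=317.254 sag=12.306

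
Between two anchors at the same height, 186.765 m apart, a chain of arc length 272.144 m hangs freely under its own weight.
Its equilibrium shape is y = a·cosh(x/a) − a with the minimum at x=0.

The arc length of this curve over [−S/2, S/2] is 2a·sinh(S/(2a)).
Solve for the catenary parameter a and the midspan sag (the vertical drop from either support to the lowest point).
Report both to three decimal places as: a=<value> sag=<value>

a=59.905 sag=88.770

seed: a₀ = √(S³/(24(L−S))) = √(186.765³/(24·85.379)) = 56.384805
iter 1: u=1.656164  f(a)=+1.250e+01  f'(a)=-3.945e+00  a ← 56.384805 − (+1.250e+01/-3.945e+00) = 59.554539
iter 2: u=1.568017  f(a)=+1.132e+00  f'(a)=-3.260e+00  a ← 59.554539 − (+1.132e+00/-3.260e+00) = 59.901715
iter 3: u=1.558929  f(a)=+1.131e-02  f'(a)=-3.195e+00  a ← 59.901715 − (+1.131e-02/-3.195e+00) = 59.905256
iter 4: u=1.558837  f(a)=+1.155e-06  f'(a)=-3.195e+00  a ← 59.905256 − (+1.155e-06/-3.195e+00) = 59.905256
iter 5: u=1.558836  f(a)=+5.684e-14  f'(a)=-3.195e+00  a ← 59.905256 − (+5.684e-14/-3.195e+00) = 59.905256
converged: |Δa| < 1e-12 after 5 iterations
sag = a·(cosh(S/(2a)) − 1) = 59.905256·(cosh(1.558836) − 1) = 88.769654
T_max/T_min = cosh(S/(2a)) = 2.481834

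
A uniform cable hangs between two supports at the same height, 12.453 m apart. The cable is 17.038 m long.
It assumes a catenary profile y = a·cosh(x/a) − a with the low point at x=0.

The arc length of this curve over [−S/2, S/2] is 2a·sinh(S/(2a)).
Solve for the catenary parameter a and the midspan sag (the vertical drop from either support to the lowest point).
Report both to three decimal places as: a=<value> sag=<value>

seed: a₀ = √(S³/(24(L−S))) = √(12.453³/(24·4.585)) = 4.189244
iter 1: u=1.486306  f(a)=+5.339e-01  f'(a)=-2.712e+00  a ← 4.189244 − (+5.339e-01/-2.712e+00) = 4.386095
iter 2: u=1.419600  f(a)=+3.994e-02  f'(a)=-2.320e+00  a ← 4.386095 − (+3.994e-02/-2.320e+00) = 4.403308
iter 3: u=1.414051  f(a)=+2.634e-04  f'(a)=-2.290e+00  a ← 4.403308 − (+2.634e-04/-2.290e+00) = 4.403423
iter 4: u=1.414014  f(a)=+1.163e-08  f'(a)=-2.290e+00  a ← 4.403423 − (+1.163e-08/-2.290e+00) = 4.403423
iter 5: u=1.414014  f(a)=+3.553e-15  f'(a)=-2.290e+00  a ← 4.403423 − (+3.553e-15/-2.290e+00) = 4.403423
converged: |Δa| < 1e-12 after 5 iterations
sag = a·(cosh(S/(2a)) − 1) = 4.403423·(cosh(1.414014) − 1) = 5.186337
T_max/T_min = cosh(S/(2a)) = 2.177797

a=4.403 sag=5.186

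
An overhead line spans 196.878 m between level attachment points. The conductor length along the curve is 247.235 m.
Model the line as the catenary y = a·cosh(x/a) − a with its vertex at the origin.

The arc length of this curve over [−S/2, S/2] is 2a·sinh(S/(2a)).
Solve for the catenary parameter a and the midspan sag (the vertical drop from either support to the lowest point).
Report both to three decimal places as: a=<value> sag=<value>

a=82.347 sag=66.187

seed: a₀ = √(S³/(24(L−S))) = √(196.878³/(24·50.357)) = 79.462137
iter 1: u=1.238816  f(a)=+4.008e+00  f'(a)=-1.473e+00  a ← 79.462137 − (+4.008e+00/-1.473e+00) = 82.183455
iter 2: u=1.197796  f(a)=+2.151e-01  f'(a)=-1.319e+00  a ← 82.183455 − (+2.151e-01/-1.319e+00) = 82.346584
iter 3: u=1.195423  f(a)=+6.973e-04  f'(a)=-1.310e+00  a ← 82.346584 − (+6.973e-04/-1.310e+00) = 82.347116
iter 4: u=1.195415  f(a)=+7.380e-09  f'(a)=-1.310e+00  a ← 82.347116 − (+7.380e-09/-1.310e+00) = 82.347116
iter 5: u=1.195415  f(a)=+0.000e+00  f'(a)=-1.310e+00  a ← 82.347116 − (+0.000e+00/-1.310e+00) = 82.347116
converged: |Δa| < 1e-12 after 5 iterations
sag = a·(cosh(S/(2a)) − 1) = 82.347116·(cosh(1.195415) − 1) = 66.186832
T_max/T_min = cosh(S/(2a)) = 1.803754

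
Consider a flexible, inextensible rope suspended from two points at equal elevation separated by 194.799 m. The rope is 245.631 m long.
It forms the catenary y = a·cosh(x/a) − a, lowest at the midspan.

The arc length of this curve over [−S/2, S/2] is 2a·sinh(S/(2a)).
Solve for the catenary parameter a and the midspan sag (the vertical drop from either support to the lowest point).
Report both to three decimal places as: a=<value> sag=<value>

a=80.721 sag=66.247

seed: a₀ = √(S³/(24(L−S))) = √(194.799³/(24·50.832)) = 77.840544
iter 1: u=1.251270  f(a)=+4.131e+00  f'(a)=-1.522e+00  a ← 77.840544 − (+4.131e+00/-1.522e+00) = 80.554136
iter 2: u=1.209119  f(a)=+2.258e-01  f'(a)=-1.360e+00  a ← 80.554136 − (+2.258e-01/-1.360e+00) = 80.720199
iter 3: u=1.206631  f(a)=+7.614e-04  f'(a)=-1.351e+00  a ← 80.720199 − (+7.614e-04/-1.351e+00) = 80.720762
iter 4: u=1.206623  f(a)=+8.720e-09  f'(a)=-1.351e+00  a ← 80.720762 − (+8.720e-09/-1.351e+00) = 80.720762
iter 5: u=1.206623  f(a)=+2.842e-14  f'(a)=-1.351e+00  a ← 80.720762 − (+2.842e-14/-1.351e+00) = 80.720762
converged: |Δa| < 1e-12 after 5 iterations
sag = a·(cosh(S/(2a)) − 1) = 80.720762·(cosh(1.206623) − 1) = 66.246882
T_max/T_min = cosh(S/(2a)) = 1.820692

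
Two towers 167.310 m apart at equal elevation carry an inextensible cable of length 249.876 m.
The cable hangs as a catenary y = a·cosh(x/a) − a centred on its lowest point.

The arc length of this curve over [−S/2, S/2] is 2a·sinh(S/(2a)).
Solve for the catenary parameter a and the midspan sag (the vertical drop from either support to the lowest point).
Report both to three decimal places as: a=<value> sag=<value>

seed: a₀ = √(S³/(24(L−S))) = √(167.310³/(24·82.566)) = 48.615707
iter 1: u=1.720740  f(a)=+1.312e+01  f'(a)=-4.515e+00  a ← 48.615707 − (+1.312e+01/-4.515e+00) = 51.522109
iter 2: u=1.623672  f(a)=+1.269e+00  f'(a)=-3.680e+00  a ← 51.522109 − (+1.269e+00/-3.680e+00) = 51.866856
iter 3: u=1.612880  f(a)=+1.467e-02  f'(a)=-3.596e+00  a ← 51.866856 − (+1.467e-02/-3.596e+00) = 51.870935
iter 4: u=1.612753  f(a)=+2.010e-06  f'(a)=-3.595e+00  a ← 51.870935 − (+2.010e-06/-3.595e+00) = 51.870935
iter 5: u=1.612753  f(a)=+0.000e+00  f'(a)=-3.595e+00  a ← 51.870935 − (+0.000e+00/-3.595e+00) = 51.870935
converged: |Δa| < 1e-12 after 5 iterations
sag = a·(cosh(S/(2a)) − 1) = 51.870935·(cosh(1.612753) − 1) = 83.406919
T_max/T_min = cosh(S/(2a)) = 2.607970

a=51.871 sag=83.407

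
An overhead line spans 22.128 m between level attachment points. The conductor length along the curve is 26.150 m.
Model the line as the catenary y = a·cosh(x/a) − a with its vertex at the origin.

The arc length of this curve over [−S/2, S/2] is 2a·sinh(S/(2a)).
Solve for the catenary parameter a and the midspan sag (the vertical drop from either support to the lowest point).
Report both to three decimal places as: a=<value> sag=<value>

a=10.872 sag=6.133

seed: a₀ = √(S³/(24(L−S))) = √(22.128³/(24·4.022)) = 10.594649
iter 1: u=1.044301  f(a)=+2.251e-01  f'(a)=-8.453e-01  a ← 10.594649 − (+2.251e-01/-8.453e-01) = 10.860925
iter 2: u=1.018698  f(a)=+8.765e-03  f'(a)=-7.807e-01  a ← 10.860925 − (+8.765e-03/-7.807e-01) = 10.872153
iter 3: u=1.017646  f(a)=+1.448e-05  f'(a)=-7.781e-01  a ← 10.872153 − (+1.448e-05/-7.781e-01) = 10.872171
iter 4: u=1.017644  f(a)=+3.970e-11  f'(a)=-7.781e-01  a ← 10.872171 − (+3.970e-11/-7.781e-01) = 10.872171
iter 5: u=1.017644  f(a)=+3.553e-15  f'(a)=-7.781e-01  a ← 10.872171 − (+3.553e-15/-7.781e-01) = 10.872171
converged: |Δa| < 1e-12 after 5 iterations
sag = a·(cosh(S/(2a)) − 1) = 10.872171·(cosh(1.017644) − 1) = 6.132526
T_max/T_min = cosh(S/(2a)) = 1.564057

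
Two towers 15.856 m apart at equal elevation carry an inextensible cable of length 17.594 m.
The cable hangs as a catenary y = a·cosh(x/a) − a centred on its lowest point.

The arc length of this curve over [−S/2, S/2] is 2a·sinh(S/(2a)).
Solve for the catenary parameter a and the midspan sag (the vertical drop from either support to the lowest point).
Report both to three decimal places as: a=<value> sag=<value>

seed: a₀ = √(S³/(24(L−S))) = √(15.856³/(24·1.738)) = 9.775972
iter 1: u=0.810968  f(a)=+5.805e-02  f'(a)=-3.795e-01  a ← 9.775972 − (+5.805e-02/-3.795e-01) = 9.928946
iter 2: u=0.798473  f(a)=+1.391e-03  f'(a)=-3.615e-01  a ← 9.928946 − (+1.391e-03/-3.615e-01) = 9.932793
iter 3: u=0.798164  f(a)=+8.415e-07  f'(a)=-3.611e-01  a ← 9.932793 − (+8.415e-07/-3.611e-01) = 9.932795
iter 4: u=0.798164  f(a)=+3.126e-13  f'(a)=-3.611e-01  a ← 9.932795 − (+3.126e-13/-3.611e-01) = 9.932795
converged: |Δa| < 1e-12 after 4 iterations
sag = a·(cosh(S/(2a)) − 1) = 9.932795·(cosh(0.798164) − 1) = 3.335499
T_max/T_min = cosh(S/(2a)) = 1.335807

a=9.933 sag=3.335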